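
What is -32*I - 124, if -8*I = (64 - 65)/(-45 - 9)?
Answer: -3346/27 ≈ -123.93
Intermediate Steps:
I = -1/432 (I = -(64 - 65)/(8*(-45 - 9)) = -(-1)/(8*(-54)) = -(-1)*(-1)/(8*54) = -⅛*1/54 = -1/432 ≈ -0.0023148)
-32*I - 124 = -32*(-1/432) - 124 = 2/27 - 124 = -3346/27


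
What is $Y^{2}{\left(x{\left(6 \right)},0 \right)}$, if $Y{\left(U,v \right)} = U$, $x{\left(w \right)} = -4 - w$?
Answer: $100$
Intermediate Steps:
$Y^{2}{\left(x{\left(6 \right)},0 \right)} = \left(-4 - 6\right)^{2} = \left(-10\right)^{2} = 100$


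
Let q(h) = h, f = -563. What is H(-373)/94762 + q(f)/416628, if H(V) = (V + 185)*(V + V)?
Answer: 29188946369/19740251268 ≈ 1.4787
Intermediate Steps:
H(V) = 2*V*(185 + V) (H(V) = (185 + V)*(2*V) = 2*V*(185 + V))
H(-373)/94762 + q(f)/416628 = (2*(-373)*(185 - 373))/94762 - 563/416628 = (2*(-373)*(-188))*(1/94762) - 563*1/416628 = 140248*(1/94762) - 563/416628 = 70124/47381 - 563/416628 = 29188946369/19740251268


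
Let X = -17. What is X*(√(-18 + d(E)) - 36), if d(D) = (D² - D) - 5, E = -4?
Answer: 612 - 17*I*√3 ≈ 612.0 - 29.445*I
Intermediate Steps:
d(D) = -5 + D² - D
X*(√(-18 + d(E)) - 36) = -17*(√(-18 + (-5 + (-4)² - 1*(-4))) - 36) = -17*(√(-18 + (-5 + 16 + 4)) - 36) = -17*(√(-18 + 15) - 36) = -17*(√(-3) - 36) = -17*(I*√3 - 36) = -17*(-36 + I*√3) = 612 - 17*I*√3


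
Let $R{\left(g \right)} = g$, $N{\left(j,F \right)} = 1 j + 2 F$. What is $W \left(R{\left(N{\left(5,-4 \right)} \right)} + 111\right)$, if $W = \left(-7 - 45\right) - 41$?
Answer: $-10044$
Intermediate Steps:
$N{\left(j,F \right)} = j + 2 F$
$W = -93$ ($W = -52 - 41 = -93$)
$W \left(R{\left(N{\left(5,-4 \right)} \right)} + 111\right) = - 93 \left(\left(5 + 2 \left(-4\right)\right) + 111\right) = - 93 \left(\left(5 - 8\right) + 111\right) = - 93 \left(-3 + 111\right) = \left(-93\right) 108 = -10044$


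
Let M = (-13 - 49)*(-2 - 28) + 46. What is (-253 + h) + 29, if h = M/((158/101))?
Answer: 78557/79 ≈ 994.39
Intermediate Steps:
M = 1906 (M = -62*(-30) + 46 = 1860 + 46 = 1906)
h = 96253/79 (h = 1906/((158/101)) = 1906/((158*(1/101))) = 1906/(158/101) = 1906*(101/158) = 96253/79 ≈ 1218.4)
(-253 + h) + 29 = (-253 + 96253/79) + 29 = 76266/79 + 29 = 78557/79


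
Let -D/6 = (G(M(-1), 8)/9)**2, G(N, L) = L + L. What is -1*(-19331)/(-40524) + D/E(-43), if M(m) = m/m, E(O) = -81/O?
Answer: -311484427/29541996 ≈ -10.544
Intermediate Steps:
M(m) = 1
G(N, L) = 2*L
D = -512/27 (D = -6*((2*8)/9)**2 = -6*(16*(1/9))**2 = -6*(16/9)**2 = -6*256/81 = -512/27 ≈ -18.963)
-1*(-19331)/(-40524) + D/E(-43) = -1*(-19331)/(-40524) - 512/(27*((-81/(-43)))) = 19331*(-1/40524) - 512/(27*((-81*(-1/43)))) = -19331/40524 - 512/(27*81/43) = -19331/40524 - 512/27*43/81 = -19331/40524 - 22016/2187 = -311484427/29541996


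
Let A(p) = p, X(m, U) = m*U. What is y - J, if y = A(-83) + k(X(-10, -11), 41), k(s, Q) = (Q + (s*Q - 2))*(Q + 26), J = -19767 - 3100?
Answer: 327567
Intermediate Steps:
X(m, U) = U*m
J = -22867
k(s, Q) = (26 + Q)*(-2 + Q + Q*s) (k(s, Q) = (Q + (Q*s - 2))*(26 + Q) = (Q + (-2 + Q*s))*(26 + Q) = (-2 + Q + Q*s)*(26 + Q) = (26 + Q)*(-2 + Q + Q*s))
y = 304700 (y = -83 + (-52 + 41² + 24*41 - 11*(-10)*41² + 26*41*(-11*(-10))) = -83 + (-52 + 1681 + 984 + 110*1681 + 26*41*110) = -83 + (-52 + 1681 + 984 + 184910 + 117260) = -83 + 304783 = 304700)
y - J = 304700 - 1*(-22867) = 304700 + 22867 = 327567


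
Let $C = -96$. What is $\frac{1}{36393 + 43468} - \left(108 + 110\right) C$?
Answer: $\frac{1671331009}{79861} \approx 20928.0$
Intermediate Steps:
$\frac{1}{36393 + 43468} - \left(108 + 110\right) C = \frac{1}{36393 + 43468} - \left(108 + 110\right) \left(-96\right) = \frac{1}{79861} - 218 \left(-96\right) = \frac{1}{79861} - -20928 = \frac{1}{79861} + 20928 = \frac{1671331009}{79861}$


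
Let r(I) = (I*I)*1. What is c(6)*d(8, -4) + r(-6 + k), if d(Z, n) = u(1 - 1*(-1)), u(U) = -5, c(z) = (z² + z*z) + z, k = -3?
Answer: -309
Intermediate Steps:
c(z) = z + 2*z² (c(z) = (z² + z²) + z = 2*z² + z = z + 2*z²)
r(I) = I² (r(I) = I²*1 = I²)
d(Z, n) = -5
c(6)*d(8, -4) + r(-6 + k) = (6*(1 + 2*6))*(-5) + (-6 - 3)² = (6*(1 + 12))*(-5) + (-9)² = (6*13)*(-5) + 81 = 78*(-5) + 81 = -390 + 81 = -309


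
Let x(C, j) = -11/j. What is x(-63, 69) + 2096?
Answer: 144613/69 ≈ 2095.8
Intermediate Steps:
x(-63, 69) + 2096 = -11/69 + 2096 = 144613/69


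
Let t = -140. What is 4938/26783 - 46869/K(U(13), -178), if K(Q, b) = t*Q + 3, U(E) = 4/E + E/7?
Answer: 16338064689/104480483 ≈ 156.37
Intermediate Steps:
U(E) = 4/E + E/7 (U(E) = 4/E + E*(1/7) = 4/E + E/7)
K(Q, b) = 3 - 140*Q (K(Q, b) = -140*Q + 3 = 3 - 140*Q)
4938/26783 - 46869/K(U(13), -178) = 4938/26783 - 46869/(3 - 140*(4/13 + (1/7)*13)) = 4938*(1/26783) - 46869/(3 - 140*(4*(1/13) + 13/7)) = 4938/26783 - 46869/(3 - 140*(4/13 + 13/7)) = 4938/26783 - 46869/(3 - 140*197/91) = 4938/26783 - 46869/(3 - 3940/13) = 4938/26783 - 46869/(-3901/13) = 4938/26783 - 46869*(-13/3901) = 4938/26783 + 609297/3901 = 16338064689/104480483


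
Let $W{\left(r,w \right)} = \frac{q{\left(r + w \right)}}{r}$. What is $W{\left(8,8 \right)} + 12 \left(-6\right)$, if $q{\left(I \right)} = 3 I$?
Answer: $-66$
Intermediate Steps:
$W{\left(r,w \right)} = \frac{3 r + 3 w}{r}$ ($W{\left(r,w \right)} = \frac{3 \left(r + w\right)}{r} = \frac{3 r + 3 w}{r}$)
$W{\left(8,8 \right)} + 12 \left(-6\right) = \left(3 + 3 \cdot 8 \cdot \frac{1}{8}\right) + 12 \left(-6\right) = \left(3 + 3 \cdot 8 \cdot \frac{1}{8}\right) - 72 = \left(3 + 3\right) - 72 = 6 - 72 = -66$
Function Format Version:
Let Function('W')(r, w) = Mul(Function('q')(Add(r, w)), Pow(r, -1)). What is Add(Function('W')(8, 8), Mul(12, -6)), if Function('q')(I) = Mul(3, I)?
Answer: -66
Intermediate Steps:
Function('W')(r, w) = Mul(Pow(r, -1), Add(Mul(3, r), Mul(3, w))) (Function('W')(r, w) = Mul(Mul(3, Add(r, w)), Pow(r, -1)) = Mul(Add(Mul(3, r), Mul(3, w)), Pow(r, -1)) = Mul(Pow(r, -1), Add(Mul(3, r), Mul(3, w))))
Add(Function('W')(8, 8), Mul(12, -6)) = Add(Add(3, Mul(3, 8, Pow(8, -1))), Mul(12, -6)) = Add(Add(3, Mul(3, 8, Rational(1, 8))), -72) = Add(Add(3, 3), -72) = Add(6, -72) = -66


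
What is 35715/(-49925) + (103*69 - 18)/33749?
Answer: -170285442/336983765 ≈ -0.50532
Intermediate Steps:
35715/(-49925) + (103*69 - 18)/33749 = 35715*(-1/49925) + (7107 - 18)*(1/33749) = -7143/9985 + 7089*(1/33749) = -7143/9985 + 7089/33749 = -170285442/336983765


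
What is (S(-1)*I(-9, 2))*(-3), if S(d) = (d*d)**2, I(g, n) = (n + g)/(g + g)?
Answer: -7/6 ≈ -1.1667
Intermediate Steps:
I(g, n) = (g + n)/(2*g) (I(g, n) = (g + n)/((2*g)) = (g + n)*(1/(2*g)) = (g + n)/(2*g))
S(d) = d**4 (S(d) = (d**2)**2 = d**4)
(S(-1)*I(-9, 2))*(-3) = ((-1)**4*((1/2)*(-9 + 2)/(-9)))*(-3) = (1*((1/2)*(-1/9)*(-7)))*(-3) = (1*(7/18))*(-3) = (7/18)*(-3) = -7/6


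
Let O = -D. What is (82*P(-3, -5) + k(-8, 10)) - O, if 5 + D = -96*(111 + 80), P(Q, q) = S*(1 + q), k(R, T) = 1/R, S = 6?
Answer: -162473/8 ≈ -20309.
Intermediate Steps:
P(Q, q) = 6 + 6*q (P(Q, q) = 6*(1 + q) = 6 + 6*q)
D = -18341 (D = -5 - 96*(111 + 80) = -5 - 96*191 = -5 - 18336 = -18341)
O = 18341 (O = -1*(-18341) = 18341)
(82*P(-3, -5) + k(-8, 10)) - O = (82*(6 + 6*(-5)) + 1/(-8)) - 1*18341 = (82*(6 - 30) - 1/8) - 18341 = (82*(-24) - 1/8) - 18341 = (-1968 - 1/8) - 18341 = -15745/8 - 18341 = -162473/8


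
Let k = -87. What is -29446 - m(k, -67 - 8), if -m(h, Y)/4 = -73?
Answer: -29738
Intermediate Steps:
m(h, Y) = 292 (m(h, Y) = -4*(-73) = 292)
-29446 - m(k, -67 - 8) = -29446 - 1*292 = -29446 - 292 = -29738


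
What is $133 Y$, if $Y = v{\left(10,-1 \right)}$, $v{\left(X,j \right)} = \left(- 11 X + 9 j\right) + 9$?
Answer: $-14630$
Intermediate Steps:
$v{\left(X,j \right)} = 9 - 11 X + 9 j$
$Y = -110$ ($Y = 9 - 110 + 9 \left(-1\right) = 9 - 110 - 9 = -110$)
$133 Y = 133 \left(-110\right) = -14630$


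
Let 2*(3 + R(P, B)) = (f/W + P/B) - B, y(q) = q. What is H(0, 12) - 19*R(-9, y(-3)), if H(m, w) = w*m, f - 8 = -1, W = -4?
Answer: 133/8 ≈ 16.625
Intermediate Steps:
f = 7 (f = 8 - 1 = 7)
H(m, w) = m*w
R(P, B) = -31/8 - B/2 + P/(2*B) (R(P, B) = -3 + ((7/(-4) + P/B) - B)/2 = -3 + ((7*(-1/4) + P/B) - B)/2 = -3 + ((-7/4 + P/B) - B)/2 = -3 + (-7/4 - B + P/B)/2 = -3 + (-7/8 - B/2 + P/(2*B)) = -31/8 - B/2 + P/(2*B))
H(0, 12) - 19*R(-9, y(-3)) = 0*12 - 19*(-31/8 - 1/2*(-3) + (1/2)*(-9)/(-3)) = 0 - 19*(-31/8 + 3/2 + (1/2)*(-9)*(-1/3)) = 0 - 19*(-31/8 + 3/2 + 3/2) = 0 - 19*(-7/8) = 0 + 133/8 = 133/8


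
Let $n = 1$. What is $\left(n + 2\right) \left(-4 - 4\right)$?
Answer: $-24$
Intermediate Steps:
$\left(n + 2\right) \left(-4 - 4\right) = \left(1 + 2\right) \left(-4 - 4\right) = 3 \left(-4 - 4\right) = 3 \left(-8\right) = -24$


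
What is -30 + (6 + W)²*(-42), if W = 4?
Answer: -4230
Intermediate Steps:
-30 + (6 + W)²*(-42) = -30 + (6 + 4)²*(-42) = -30 + 10²*(-42) = -30 + 100*(-42) = -30 - 4200 = -4230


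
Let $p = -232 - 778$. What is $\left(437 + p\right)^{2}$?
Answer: $328329$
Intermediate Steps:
$p = -1010$ ($p = -232 - 778 = -1010$)
$\left(437 + p\right)^{2} = \left(437 - 1010\right)^{2} = \left(-573\right)^{2} = 328329$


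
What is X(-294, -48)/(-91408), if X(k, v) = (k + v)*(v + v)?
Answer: -2052/5713 ≈ -0.35918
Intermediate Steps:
X(k, v) = 2*v*(k + v) (X(k, v) = (k + v)*(2*v) = 2*v*(k + v))
X(-294, -48)/(-91408) = (2*(-48)*(-294 - 48))/(-91408) = (2*(-48)*(-342))*(-1/91408) = 32832*(-1/91408) = -2052/5713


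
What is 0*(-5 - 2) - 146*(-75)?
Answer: 10950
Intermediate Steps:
0*(-5 - 2) - 146*(-75) = 0*(-7) + 10950 = 0 + 10950 = 10950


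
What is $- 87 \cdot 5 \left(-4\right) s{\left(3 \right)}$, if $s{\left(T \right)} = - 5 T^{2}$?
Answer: $-78300$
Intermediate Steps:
$- 87 \cdot 5 \left(-4\right) s{\left(3 \right)} = - 87 \cdot 5 \left(-4\right) \left(- 5 \cdot 3^{2}\right) = - 87 \left(- 20 \left(\left(-5\right) 9\right)\right) = - 87 \left(\left(-20\right) \left(-45\right)\right) = \left(-87\right) 900 = -78300$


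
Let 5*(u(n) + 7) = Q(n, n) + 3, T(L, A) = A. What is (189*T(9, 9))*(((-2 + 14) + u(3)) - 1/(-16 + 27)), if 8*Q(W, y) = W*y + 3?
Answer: 1086939/110 ≈ 9881.3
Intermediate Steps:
Q(W, y) = 3/8 + W*y/8 (Q(W, y) = (W*y + 3)/8 = (3 + W*y)/8 = 3/8 + W*y/8)
u(n) = -253/40 + n**2/40 (u(n) = -7 + ((3/8 + n*n/8) + 3)/5 = -7 + ((3/8 + n**2/8) + 3)/5 = -7 + (27/8 + n**2/8)/5 = -7 + (27/40 + n**2/40) = -253/40 + n**2/40)
(189*T(9, 9))*(((-2 + 14) + u(3)) - 1/(-16 + 27)) = (189*9)*(((-2 + 14) + (-253/40 + (1/40)*3**2)) - 1/(-16 + 27)) = 1701*((12 + (-253/40 + (1/40)*9)) - 1/11) = 1701*((12 + (-253/40 + 9/40)) - 1*1/11) = 1701*((12 - 61/10) - 1/11) = 1701*(59/10 - 1/11) = 1701*(639/110) = 1086939/110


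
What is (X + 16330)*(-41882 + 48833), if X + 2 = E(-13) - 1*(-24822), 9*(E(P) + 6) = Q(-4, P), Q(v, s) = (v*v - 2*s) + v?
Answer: 858063878/3 ≈ 2.8602e+8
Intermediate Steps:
Q(v, s) = v + v² - 2*s (Q(v, s) = (v² - 2*s) + v = v + v² - 2*s)
E(P) = -14/3 - 2*P/9 (E(P) = -6 + (-4 + (-4)² - 2*P)/9 = -6 + (-4 + 16 - 2*P)/9 = -6 + (12 - 2*P)/9 = -6 + (4/3 - 2*P/9) = -14/3 - 2*P/9)
X = 223364/9 (X = -2 + ((-14/3 - 2/9*(-13)) - 1*(-24822)) = -2 + ((-14/3 + 26/9) + 24822) = -2 + (-16/9 + 24822) = -2 + 223382/9 = 223364/9 ≈ 24818.)
(X + 16330)*(-41882 + 48833) = (223364/9 + 16330)*(-41882 + 48833) = (370334/9)*6951 = 858063878/3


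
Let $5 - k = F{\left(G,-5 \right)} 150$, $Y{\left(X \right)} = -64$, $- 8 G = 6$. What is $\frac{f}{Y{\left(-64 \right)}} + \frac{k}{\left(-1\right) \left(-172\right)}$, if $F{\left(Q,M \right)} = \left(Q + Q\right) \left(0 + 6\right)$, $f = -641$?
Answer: $\frac{49243}{2752} \approx 17.894$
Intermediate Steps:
$G = - \frac{3}{4}$ ($G = \left(- \frac{1}{8}\right) 6 = - \frac{3}{4} \approx -0.75$)
$F{\left(Q,M \right)} = 12 Q$ ($F{\left(Q,M \right)} = 2 Q 6 = 12 Q$)
$k = 1355$ ($k = 5 - 12 \left(- \frac{3}{4}\right) 150 = 5 - \left(-9\right) 150 = 5 - -1350 = 5 + 1350 = 1355$)
$\frac{f}{Y{\left(-64 \right)}} + \frac{k}{\left(-1\right) \left(-172\right)} = - \frac{641}{-64} + \frac{1355}{\left(-1\right) \left(-172\right)} = \left(-641\right) \left(- \frac{1}{64}\right) + \frac{1355}{172} = \frac{641}{64} + 1355 \cdot \frac{1}{172} = \frac{641}{64} + \frac{1355}{172} = \frac{49243}{2752}$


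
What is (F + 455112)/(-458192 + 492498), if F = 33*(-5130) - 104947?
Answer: 180875/34306 ≈ 5.2724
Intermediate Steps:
F = -274237 (F = -169290 - 104947 = -274237)
(F + 455112)/(-458192 + 492498) = (-274237 + 455112)/(-458192 + 492498) = 180875/34306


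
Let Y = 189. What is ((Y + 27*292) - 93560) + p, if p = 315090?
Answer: 229603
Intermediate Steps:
((Y + 27*292) - 93560) + p = ((189 + 27*292) - 93560) + 315090 = ((189 + 7884) - 93560) + 315090 = (8073 - 93560) + 315090 = -85487 + 315090 = 229603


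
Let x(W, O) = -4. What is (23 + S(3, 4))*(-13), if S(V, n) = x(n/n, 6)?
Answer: -247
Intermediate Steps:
S(V, n) = -4
(23 + S(3, 4))*(-13) = (23 - 4)*(-13) = 19*(-13) = -247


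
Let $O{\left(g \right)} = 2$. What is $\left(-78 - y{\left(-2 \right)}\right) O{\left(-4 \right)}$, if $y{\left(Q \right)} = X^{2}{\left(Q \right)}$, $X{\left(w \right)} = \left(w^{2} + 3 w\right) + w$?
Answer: $-188$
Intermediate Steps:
$X{\left(w \right)} = w^{2} + 4 w$
$y{\left(Q \right)} = Q^{2} \left(4 + Q\right)^{2}$ ($y{\left(Q \right)} = \left(Q \left(4 + Q\right)\right)^{2} = Q^{2} \left(4 + Q\right)^{2}$)
$\left(-78 - y{\left(-2 \right)}\right) O{\left(-4 \right)} = \left(-78 - \left(-2\right)^{2} \left(4 - 2\right)^{2}\right) 2 = \left(-78 - 4 \cdot 2^{2}\right) 2 = \left(-78 - 4 \cdot 4\right) 2 = \left(-78 - 16\right) 2 = \left(-94\right) 2 = -188$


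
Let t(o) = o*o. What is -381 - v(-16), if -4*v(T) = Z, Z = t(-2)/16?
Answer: -6095/16 ≈ -380.94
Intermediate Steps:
t(o) = o²
Z = ¼ (Z = (-2)²/16 = 4*(1/16) = ¼ ≈ 0.25000)
v(T) = -1/16 (v(T) = -¼*¼ = -1/16)
-381 - v(-16) = -381 - 1*(-1/16) = -381 + 1/16 = -6095/16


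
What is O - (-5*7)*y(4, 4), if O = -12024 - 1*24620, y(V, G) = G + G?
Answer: -36364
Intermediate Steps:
y(V, G) = 2*G
O = -36644 (O = -12024 - 24620 = -36644)
O - (-5*7)*y(4, 4) = -36644 - (-5*7)*2*4 = -36644 - (-35)*8 = -36644 - 1*(-280) = -36644 + 280 = -36364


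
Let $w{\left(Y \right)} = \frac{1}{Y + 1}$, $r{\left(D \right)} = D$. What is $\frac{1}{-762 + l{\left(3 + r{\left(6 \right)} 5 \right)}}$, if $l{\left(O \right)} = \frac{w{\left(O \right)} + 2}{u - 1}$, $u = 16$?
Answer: $- \frac{170}{129517} \approx -0.0013126$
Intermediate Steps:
$w{\left(Y \right)} = \frac{1}{1 + Y}$
$l{\left(O \right)} = \frac{2}{15} + \frac{1}{15 \left(1 + O\right)}$ ($l{\left(O \right)} = \frac{\frac{1}{1 + O} + 2}{16 - 1} = \frac{2 + \frac{1}{1 + O}}{15} = \left(2 + \frac{1}{1 + O}\right) \frac{1}{15} = \frac{2}{15} + \frac{1}{15 \left(1 + O\right)}$)
$\frac{1}{-762 + l{\left(3 + r{\left(6 \right)} 5 \right)}} = \frac{1}{-762 + \frac{3 + 2 \left(3 + 6 \cdot 5\right)}{15 \left(1 + \left(3 + 6 \cdot 5\right)\right)}} = \frac{1}{-762 + \frac{3 + 2 \left(3 + 30\right)}{15 \left(1 + \left(3 + 30\right)\right)}} = \frac{1}{-762 + \frac{3 + 2 \cdot 33}{15 \left(1 + 33\right)}} = \frac{1}{-762 + \frac{3 + 66}{15 \cdot 34}} = \frac{1}{-762 + \frac{1}{15} \cdot \frac{1}{34} \cdot 69} = \frac{1}{-762 + \frac{23}{170}} = \frac{1}{- \frac{129517}{170}} = - \frac{170}{129517}$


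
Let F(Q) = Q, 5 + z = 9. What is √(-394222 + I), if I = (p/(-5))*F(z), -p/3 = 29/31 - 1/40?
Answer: I*√37884524206/310 ≈ 627.87*I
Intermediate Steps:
z = 4 (z = -5 + 9 = 4)
p = -3387/1240 (p = -3*(29/31 - 1/40) = -3*1129/1240 = -3387/1240 ≈ -2.7315)
I = 3387/1550 (I = (-3387/1240/(-5))*4 = -⅕*(-3387/1240)*4 = (3387/6200)*4 = 3387/1550 ≈ 2.1852)
√(-394222 + I) = √(-394222 + 3387/1550) = √(-611040713/1550) = I*√37884524206/310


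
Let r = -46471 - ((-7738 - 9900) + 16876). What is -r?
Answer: 45709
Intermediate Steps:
r = -45709 (r = -46471 - (-17638 + 16876) = -46471 - 1*(-762) = -46471 + 762 = -45709)
-r = -1*(-45709) = 45709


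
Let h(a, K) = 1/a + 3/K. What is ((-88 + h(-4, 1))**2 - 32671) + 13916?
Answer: -183799/16 ≈ -11487.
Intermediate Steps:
h(a, K) = 1/a + 3/K
((-88 + h(-4, 1))**2 - 32671) + 13916 = ((-88 + (1/(-4) + 3/1))**2 - 32671) + 13916 = ((-88 + (-1/4 + 3*1))**2 - 32671) + 13916 = ((-88 + (-1/4 + 3))**2 - 32671) + 13916 = ((-88 + 11/4)**2 - 32671) + 13916 = ((-341/4)**2 - 32671) + 13916 = (116281/16 - 32671) + 13916 = -406455/16 + 13916 = -183799/16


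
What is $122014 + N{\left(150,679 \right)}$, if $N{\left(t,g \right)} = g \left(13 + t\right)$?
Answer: $232691$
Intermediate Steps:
$122014 + N{\left(150,679 \right)} = 122014 + 679 \left(13 + 150\right) = 122014 + 679 \cdot 163 = 122014 + 110677 = 232691$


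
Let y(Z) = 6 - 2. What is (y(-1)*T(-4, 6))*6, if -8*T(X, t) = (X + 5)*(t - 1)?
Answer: -15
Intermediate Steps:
y(Z) = 4
T(X, t) = -(-1 + t)*(5 + X)/8 (T(X, t) = -(X + 5)*(t - 1)/8 = -(5 + X)*(-1 + t)/8 = -(-1 + t)*(5 + X)/8)
(y(-1)*T(-4, 6))*6 = (4*(5/8 - 5/8*6 + (⅛)*(-4) - ⅛*(-4)*6))*6 = (4*(5/8 - 15/4 - ½ + 3))*6 = (4*(-5/8))*6 = -5/2*6 = -15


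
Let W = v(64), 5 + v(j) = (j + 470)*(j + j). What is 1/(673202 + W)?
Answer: 1/741549 ≈ 1.3485e-6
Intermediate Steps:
v(j) = -5 + 2*j*(470 + j) (v(j) = -5 + (j + 470)*(j + j) = -5 + (470 + j)*(2*j) = -5 + 2*j*(470 + j))
W = 68347 (W = -5 + 2*64**2 + 940*64 = -5 + 2*4096 + 60160 = -5 + 8192 + 60160 = 68347)
1/(673202 + W) = 1/(673202 + 68347) = 1/741549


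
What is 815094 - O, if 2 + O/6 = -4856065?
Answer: 29951496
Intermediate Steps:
O = -29136402 (O = -12 + 6*(-4856065) = -12 - 29136390 = -29136402)
815094 - O = 815094 - 1*(-29136402) = 815094 + 29136402 = 29951496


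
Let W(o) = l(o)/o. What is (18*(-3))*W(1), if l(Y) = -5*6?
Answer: 1620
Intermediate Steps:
l(Y) = -30
W(o) = -30/o
(18*(-3))*W(1) = (18*(-3))*(-30/1) = -(-1620) = -54*(-30) = 1620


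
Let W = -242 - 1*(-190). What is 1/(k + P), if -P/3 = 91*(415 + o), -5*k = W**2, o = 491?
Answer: -5/1239394 ≈ -4.0342e-6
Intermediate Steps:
W = -52 (W = -242 + 190 = -52)
k = -2704/5 (k = -1/5*(-52)**2 = -1/5*2704 = -2704/5 ≈ -540.80)
P = -247338 (P = -273*(415 + 491) = -273*906 = -3*82446 = -247338)
1/(k + P) = 1/(-2704/5 - 247338) = 1/(-1239394/5) = -5/1239394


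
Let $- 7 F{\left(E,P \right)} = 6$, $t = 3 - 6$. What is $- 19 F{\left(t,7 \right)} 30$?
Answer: $\frac{3420}{7} \approx 488.57$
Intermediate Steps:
$t = -3$ ($t = 3 - 6 = -3$)
$F{\left(E,P \right)} = - \frac{6}{7}$ ($F{\left(E,P \right)} = \left(- \frac{1}{7}\right) 6 = - \frac{6}{7}$)
$- 19 F{\left(t,7 \right)} 30 = \left(-19\right) \left(- \frac{6}{7}\right) 30 = \frac{114}{7} \cdot 30 = \frac{3420}{7}$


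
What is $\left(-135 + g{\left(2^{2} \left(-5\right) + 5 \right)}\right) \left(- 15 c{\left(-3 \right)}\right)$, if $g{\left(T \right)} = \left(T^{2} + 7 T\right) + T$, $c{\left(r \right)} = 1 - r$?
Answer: $1800$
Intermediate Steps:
$g{\left(T \right)} = T^{2} + 8 T$
$\left(-135 + g{\left(2^{2} \left(-5\right) + 5 \right)}\right) \left(- 15 c{\left(-3 \right)}\right) = \left(-135 + \left(2^{2} \left(-5\right) + 5\right) \left(8 + \left(2^{2} \left(-5\right) + 5\right)\right)\right) \left(- 15 \left(1 - -3\right)\right) = \left(-135 + \left(4 \left(-5\right) + 5\right) \left(8 + \left(4 \left(-5\right) + 5\right)\right)\right) \left(- 15 \left(1 + 3\right)\right) = \left(-135 + \left(-20 + 5\right) \left(8 + \left(-20 + 5\right)\right)\right) \left(\left(-15\right) 4\right) = \left(-135 - 15 \left(8 - 15\right)\right) \left(-60\right) = \left(-135 - -105\right) \left(-60\right) = \left(-135 + 105\right) \left(-60\right) = \left(-30\right) \left(-60\right) = 1800$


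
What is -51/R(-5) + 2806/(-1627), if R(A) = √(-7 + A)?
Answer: -2806/1627 + 17*I*√3/2 ≈ -1.7246 + 14.722*I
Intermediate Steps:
-51/R(-5) + 2806/(-1627) = -51/√(-7 - 5) + 2806/(-1627) = -51*(-I*√3/6) + 2806*(-1/1627) = -51*(-I*√3/6) - 2806/1627 = -(-17)*I*√3/2 - 2806/1627 = 17*I*√3/2 - 2806/1627 = -2806/1627 + 17*I*√3/2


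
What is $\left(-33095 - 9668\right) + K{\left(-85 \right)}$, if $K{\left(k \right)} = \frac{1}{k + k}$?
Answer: $- \frac{7269711}{170} \approx -42763.0$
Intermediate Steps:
$K{\left(k \right)} = \frac{1}{2 k}$
$\left(-33095 - 9668\right) + K{\left(-85 \right)} = \left(-33095 - 9668\right) + \frac{1}{2 \left(-85\right)} = -42763 + \frac{1}{2} \left(- \frac{1}{85}\right) = -42763 - \frac{1}{170} = - \frac{7269711}{170}$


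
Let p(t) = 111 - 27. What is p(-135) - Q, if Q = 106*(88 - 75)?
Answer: -1294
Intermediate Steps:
p(t) = 84
Q = 1378 (Q = 106*13 = 1378)
p(-135) - Q = 84 - 1*1378 = 84 - 1378 = -1294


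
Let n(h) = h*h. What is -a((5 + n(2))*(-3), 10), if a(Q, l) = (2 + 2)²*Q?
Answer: 432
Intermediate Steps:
n(h) = h²
a(Q, l) = 16*Q (a(Q, l) = 4²*Q = 16*Q)
-a((5 + n(2))*(-3), 10) = -16*(5 + 2²)*(-3) = -16*(5 + 4)*(-3) = -16*9*(-3) = -16*(-27) = -1*(-432) = 432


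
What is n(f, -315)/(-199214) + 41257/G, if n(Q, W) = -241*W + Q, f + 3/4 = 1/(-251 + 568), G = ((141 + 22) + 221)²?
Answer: -471543858253/4655984984064 ≈ -0.10128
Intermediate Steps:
G = 147456 (G = (163 + 221)² = 384² = 147456)
f = -947/1268 (f = -¾ + 1/(-251 + 568) = -¾ + 1/317 = -947/1268 ≈ -0.74685)
n(Q, W) = Q - 241*W
n(f, -315)/(-199214) + 41257/G = (-947/1268 - 241*(-315))/(-199214) + 41257/147456 = (-947/1268 + 75915)*(-1/199214) + 41257*(1/147456) = (96259273/1268)*(-1/199214) + 41257/147456 = -96259273/252603352 + 41257/147456 = -471543858253/4655984984064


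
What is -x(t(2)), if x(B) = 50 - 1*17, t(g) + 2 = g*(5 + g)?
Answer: -33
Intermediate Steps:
t(g) = -2 + g*(5 + g)
x(B) = 33 (x(B) = 50 - 17 = 33)
-x(t(2)) = -1*33 = -33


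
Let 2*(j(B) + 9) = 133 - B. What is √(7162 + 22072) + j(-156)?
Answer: 271/2 + √29234 ≈ 306.48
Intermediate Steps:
j(B) = 115/2 - B/2 (j(B) = -9 + (133 - B)/2 = -9 + (133/2 - B/2) = 115/2 - B/2)
√(7162 + 22072) + j(-156) = √(7162 + 22072) + (115/2 - ½*(-156)) = √29234 + (115/2 + 78) = √29234 + 271/2 = 271/2 + √29234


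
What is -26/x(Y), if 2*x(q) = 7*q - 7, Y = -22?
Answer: 52/161 ≈ 0.32298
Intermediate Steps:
x(q) = -7/2 + 7*q/2 (x(q) = (7*q - 7)/2 = (-7 + 7*q)/2 = -7/2 + 7*q/2)
-26/x(Y) = -26/(-7/2 + (7/2)*(-22)) = -26/(-7/2 - 77) = -26/(-161/2) = -26*(-2/161) = 52/161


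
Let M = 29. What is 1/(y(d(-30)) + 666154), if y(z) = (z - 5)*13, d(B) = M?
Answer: 1/666466 ≈ 1.5005e-6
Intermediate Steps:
d(B) = 29
y(z) = -65 + 13*z (y(z) = (-5 + z)*13 = -65 + 13*z)
1/(y(d(-30)) + 666154) = 1/((-65 + 13*29) + 666154) = 1/((-65 + 377) + 666154) = 1/(312 + 666154) = 1/666466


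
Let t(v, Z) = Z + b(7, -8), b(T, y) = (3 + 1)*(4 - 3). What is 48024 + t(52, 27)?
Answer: 48055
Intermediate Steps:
b(T, y) = 4 (b(T, y) = 4*1 = 4)
t(v, Z) = 4 + Z (t(v, Z) = Z + 4 = 4 + Z)
48024 + t(52, 27) = 48024 + (4 + 27) = 48024 + 31 = 48055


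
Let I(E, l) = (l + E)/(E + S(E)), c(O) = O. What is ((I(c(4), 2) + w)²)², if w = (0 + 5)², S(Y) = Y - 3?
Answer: 294499921/625 ≈ 4.7120e+5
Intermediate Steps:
S(Y) = -3 + Y
I(E, l) = (E + l)/(-3 + 2*E) (I(E, l) = (l + E)/(E + (-3 + E)) = (E + l)/(-3 + 2*E))
w = 25 (w = 5² = 25)
((I(c(4), 2) + w)²)² = (((4 + 2)/(-3 + 2*4) + 25)²)² = ((6/(-3 + 8) + 25)²)² = ((6/5 + 25)²)² = ((131/5)²)² = (17161/25)² = 294499921/625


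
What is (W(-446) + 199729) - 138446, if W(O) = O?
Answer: 60837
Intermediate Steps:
(W(-446) + 199729) - 138446 = (-446 + 199729) - 138446 = 199283 - 138446 = 60837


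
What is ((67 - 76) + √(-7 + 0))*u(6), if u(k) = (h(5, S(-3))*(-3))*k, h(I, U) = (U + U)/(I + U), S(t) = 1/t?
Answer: -162/7 + 18*I*√7/7 ≈ -23.143 + 6.8034*I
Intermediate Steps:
h(I, U) = 2*U/(I + U) (h(I, U) = (2*U)/(I + U) = 2*U/(I + U))
u(k) = 3*k/7 (u(k) = ((2/(-3*(5 + 1/(-3))))*(-3))*k = ((2*(-⅓)/(5 - ⅓))*(-3))*k = ((2*(-⅓)/(14/3))*(-3))*k = ((2*(-⅓)*(3/14))*(-3))*k = (-⅐*(-3))*k = 3*k/7)
((67 - 76) + √(-7 + 0))*u(6) = ((67 - 76) + √(-7 + 0))*((3/7)*6) = (-9 + √(-7))*(18/7) = (-9 + I*√7)*(18/7) = -162/7 + 18*I*√7/7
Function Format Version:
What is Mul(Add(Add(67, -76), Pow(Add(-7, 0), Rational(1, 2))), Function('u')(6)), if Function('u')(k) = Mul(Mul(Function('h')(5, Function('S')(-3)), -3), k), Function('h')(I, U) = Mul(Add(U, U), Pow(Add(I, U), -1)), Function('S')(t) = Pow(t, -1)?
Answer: Add(Rational(-162, 7), Mul(Rational(18, 7), I, Pow(7, Rational(1, 2)))) ≈ Add(-23.143, Mul(6.8034, I))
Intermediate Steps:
Function('h')(I, U) = Mul(2, U, Pow(Add(I, U), -1)) (Function('h')(I, U) = Mul(Mul(2, U), Pow(Add(I, U), -1)) = Mul(2, U, Pow(Add(I, U), -1)))
Function('u')(k) = Mul(Rational(3, 7), k) (Function('u')(k) = Mul(Mul(Mul(2, Pow(-3, -1), Pow(Add(5, Pow(-3, -1)), -1)), -3), k) = Mul(Mul(Mul(2, Rational(-1, 3), Pow(Add(5, Rational(-1, 3)), -1)), -3), k) = Mul(Mul(Mul(2, Rational(-1, 3), Pow(Rational(14, 3), -1)), -3), k) = Mul(Mul(Mul(2, Rational(-1, 3), Rational(3, 14)), -3), k) = Mul(Mul(Rational(-1, 7), -3), k) = Mul(Rational(3, 7), k))
Mul(Add(Add(67, -76), Pow(Add(-7, 0), Rational(1, 2))), Function('u')(6)) = Mul(Add(Add(67, -76), Pow(Add(-7, 0), Rational(1, 2))), Mul(Rational(3, 7), 6)) = Mul(Add(-9, Pow(-7, Rational(1, 2))), Rational(18, 7)) = Mul(Add(-9, Mul(I, Pow(7, Rational(1, 2)))), Rational(18, 7)) = Add(Rational(-162, 7), Mul(Rational(18, 7), I, Pow(7, Rational(1, 2))))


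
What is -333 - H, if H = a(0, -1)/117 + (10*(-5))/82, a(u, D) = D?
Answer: -1594435/4797 ≈ -332.38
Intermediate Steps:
H = -2966/4797 (H = -1/117 + (10*(-5))/82 = -1*1/117 - 50*1/82 = -1/117 - 25/41 = -2966/4797 ≈ -0.61830)
-333 - H = -333 - 1*(-2966/4797) = -333 + 2966/4797 = -1594435/4797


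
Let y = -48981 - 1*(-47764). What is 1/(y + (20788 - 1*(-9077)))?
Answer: 1/28648 ≈ 3.4906e-5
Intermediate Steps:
y = -1217 (y = -48981 + 47764 = -1217)
1/(y + (20788 - 1*(-9077))) = 1/(-1217 + (20788 - 1*(-9077))) = 1/(-1217 + (20788 + 9077)) = 1/(-1217 + 29865) = 1/28648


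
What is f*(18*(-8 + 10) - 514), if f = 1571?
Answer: -750938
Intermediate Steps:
f*(18*(-8 + 10) - 514) = 1571*(18*(-8 + 10) - 514) = 1571*(18*2 - 514) = 1571*(36 - 514) = 1571*(-478) = -750938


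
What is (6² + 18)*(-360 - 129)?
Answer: -26406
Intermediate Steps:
(6² + 18)*(-360 - 129) = (36 + 18)*(-489) = 54*(-489) = -26406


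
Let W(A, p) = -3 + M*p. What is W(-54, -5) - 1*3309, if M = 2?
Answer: -3322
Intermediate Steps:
W(A, p) = -3 + 2*p
W(-54, -5) - 1*3309 = (-3 + 2*(-5)) - 1*3309 = (-3 - 10) - 3309 = -13 - 3309 = -3322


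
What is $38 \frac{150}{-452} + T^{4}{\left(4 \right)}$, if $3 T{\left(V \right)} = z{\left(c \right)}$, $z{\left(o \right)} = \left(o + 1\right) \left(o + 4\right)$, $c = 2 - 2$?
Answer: $- \frac{86497}{9153} \approx -9.4501$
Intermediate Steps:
$c = 0$ ($c = 2 - 2 = 0$)
$z{\left(o \right)} = \left(1 + o\right) \left(4 + o\right)$
$T{\left(V \right)} = \frac{4}{3}$ ($T{\left(V \right)} = \frac{4 + 0^{2} + 5 \cdot 0}{3} = \frac{4 + 0 + 0}{3} = \frac{1}{3} \cdot 4 = \frac{4}{3}$)
$38 \frac{150}{-452} + T^{4}{\left(4 \right)} = 38 \frac{150}{-452} + \left(\frac{4}{3}\right)^{4} = 38 \cdot 150 \left(- \frac{1}{452}\right) + \frac{256}{81} = 38 \left(- \frac{75}{226}\right) + \frac{256}{81} = - \frac{1425}{113} + \frac{256}{81} = - \frac{86497}{9153}$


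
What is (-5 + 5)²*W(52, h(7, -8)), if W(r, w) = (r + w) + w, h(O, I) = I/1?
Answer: 0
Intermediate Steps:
h(O, I) = I (h(O, I) = I*1 = I)
W(r, w) = r + 2*w
(-5 + 5)²*W(52, h(7, -8)) = (-5 + 5)²*(52 + 2*(-8)) = 0²*(52 - 16) = 0*36 = 0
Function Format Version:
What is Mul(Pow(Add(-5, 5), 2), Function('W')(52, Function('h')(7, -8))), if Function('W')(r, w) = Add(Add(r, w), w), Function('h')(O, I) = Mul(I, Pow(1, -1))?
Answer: 0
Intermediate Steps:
Function('h')(O, I) = I (Function('h')(O, I) = Mul(I, 1) = I)
Function('W')(r, w) = Add(r, Mul(2, w))
Mul(Pow(Add(-5, 5), 2), Function('W')(52, Function('h')(7, -8))) = Mul(Pow(Add(-5, 5), 2), Add(52, Mul(2, -8))) = Mul(Pow(0, 2), Add(52, -16)) = Mul(0, 36) = 0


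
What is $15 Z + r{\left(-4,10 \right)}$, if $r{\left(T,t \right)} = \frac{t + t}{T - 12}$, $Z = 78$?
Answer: $\frac{4675}{4} \approx 1168.8$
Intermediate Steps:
$r{\left(T,t \right)} = \frac{2 t}{-12 + T}$
$15 Z + r{\left(-4,10 \right)} = 15 \cdot 78 + 2 \cdot 10 \frac{1}{-12 - 4} = 1170 + 2 \cdot 10 \frac{1}{-16} = 1170 + 2 \cdot 10 \left(- \frac{1}{16}\right) = 1170 - \frac{5}{4} = \frac{4675}{4}$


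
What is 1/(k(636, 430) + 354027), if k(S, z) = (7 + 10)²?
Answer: 1/354316 ≈ 2.8223e-6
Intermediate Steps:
k(S, z) = 289 (k(S, z) = 17² = 289)
1/(k(636, 430) + 354027) = 1/(289 + 354027) = 1/354316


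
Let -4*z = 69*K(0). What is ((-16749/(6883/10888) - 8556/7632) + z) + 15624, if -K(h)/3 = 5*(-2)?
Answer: -49857813689/4377588 ≈ -11389.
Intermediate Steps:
K(h) = 30 (K(h) = -15*(-2) = -3*(-10) = 30)
z = -1035/2 (z = -69*30/4 = -¼*2070 = -1035/2 ≈ -517.50)
((-16749/(6883/10888) - 8556/7632) + z) + 15624 = ((-16749/(6883/10888) - 8556/7632) - 1035/2) + 15624 = ((-16749/(6883*(1/10888)) - 8556*1/7632) - 1035/2) + 15624 = ((-16749/6883/10888 - 713/636) - 1035/2) + 15624 = ((-16749*10888/6883 - 713/636) - 1035/2) + 15624 = ((-182363112/6883 - 713/636) - 1035/2) + 15624 = (-115987846811/4377588 - 1035/2) + 15624 = -118253248601/4377588 + 15624 = -49857813689/4377588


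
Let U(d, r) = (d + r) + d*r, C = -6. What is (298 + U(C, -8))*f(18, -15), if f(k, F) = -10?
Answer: -3320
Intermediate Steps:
U(d, r) = d + r + d*r
(298 + U(C, -8))*f(18, -15) = (298 + (-6 - 8 - 6*(-8)))*(-10) = (298 + (-6 - 8 + 48))*(-10) = (298 + 34)*(-10) = 332*(-10) = -3320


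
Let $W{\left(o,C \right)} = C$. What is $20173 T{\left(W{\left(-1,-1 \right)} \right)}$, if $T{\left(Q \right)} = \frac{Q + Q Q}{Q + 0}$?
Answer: $0$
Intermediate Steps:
$T{\left(Q \right)} = \frac{Q + Q^{2}}{Q}$
$20173 T{\left(W{\left(-1,-1 \right)} \right)} = 20173 \left(1 - 1\right) = 20173 \cdot 0 = 0$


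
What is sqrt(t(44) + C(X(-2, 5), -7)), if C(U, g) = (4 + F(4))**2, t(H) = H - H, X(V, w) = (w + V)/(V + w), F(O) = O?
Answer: 8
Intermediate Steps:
X(V, w) = 1 (X(V, w) = (V + w)/(V + w) = 1)
t(H) = 0
C(U, g) = 64 (C(U, g) = (4 + 4)**2 = 8**2 = 64)
sqrt(t(44) + C(X(-2, 5), -7)) = sqrt(0 + 64) = sqrt(64) = 8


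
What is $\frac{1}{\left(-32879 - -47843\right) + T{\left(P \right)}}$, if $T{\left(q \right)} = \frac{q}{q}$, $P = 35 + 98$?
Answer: $\frac{1}{14965} \approx 6.6823 \cdot 10^{-5}$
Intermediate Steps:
$P = 133$
$T{\left(q \right)} = 1$
$\frac{1}{\left(-32879 - -47843\right) + T{\left(P \right)}} = \frac{1}{\left(-32879 - -47843\right) + 1} = \frac{1}{\left(-32879 + 47843\right) + 1} = \frac{1}{14964 + 1} = \frac{1}{14965}$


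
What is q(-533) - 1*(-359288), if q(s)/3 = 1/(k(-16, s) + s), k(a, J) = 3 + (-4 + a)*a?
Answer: 25150159/70 ≈ 3.5929e+5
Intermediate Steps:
k(a, J) = 3 + a*(-4 + a)
q(s) = 3/(323 + s) (q(s) = 3/((3 + (-16)² - 4*(-16)) + s) = 3/((3 + 256 + 64) + s) = 3/(323 + s))
q(-533) - 1*(-359288) = 3/(323 - 533) - 1*(-359288) = 3/(-210) + 359288 = 3*(-1/210) + 359288 = -1/70 + 359288 = 25150159/70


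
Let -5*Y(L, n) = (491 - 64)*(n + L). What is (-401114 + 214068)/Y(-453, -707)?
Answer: -93523/49532 ≈ -1.8881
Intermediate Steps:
Y(L, n) = -427*L/5 - 427*n/5 (Y(L, n) = -(491 - 64)*(n + L)/5 = -427*(L + n)/5 = -(427*L + 427*n)/5 = -427*L/5 - 427*n/5)
(-401114 + 214068)/Y(-453, -707) = (-401114 + 214068)/(-427/5*(-453) - 427/5*(-707)) = -187046/(193431/5 + 301889/5) = -187046/99064 = -187046*1/99064 = -93523/49532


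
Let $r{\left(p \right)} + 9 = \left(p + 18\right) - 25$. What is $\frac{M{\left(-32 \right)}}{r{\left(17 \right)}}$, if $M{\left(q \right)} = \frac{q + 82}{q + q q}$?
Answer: $\frac{25}{496} \approx 0.050403$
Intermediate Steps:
$r{\left(p \right)} = -16 + p$ ($r{\left(p \right)} = -9 + \left(\left(p + 18\right) - 25\right) = -9 + \left(\left(18 + p\right) - 25\right) = -9 + \left(-7 + p\right) = -16 + p$)
$M{\left(q \right)} = \frac{82 + q}{q + q^{2}}$
$\frac{M{\left(-32 \right)}}{r{\left(17 \right)}} = \frac{\frac{1}{-32} \frac{1}{1 - 32} \left(82 - 32\right)}{-16 + 17} = \frac{\left(- \frac{1}{32}\right) \frac{1}{-31} \cdot 50}{1} = \left(- \frac{1}{32}\right) \left(- \frac{1}{31}\right) 50 \cdot 1 = \frac{25}{496} \cdot 1 = \frac{25}{496}$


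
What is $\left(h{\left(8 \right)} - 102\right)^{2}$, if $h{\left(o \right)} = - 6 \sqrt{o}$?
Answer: $10692 + 2448 \sqrt{2} \approx 14154.0$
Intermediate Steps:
$\left(h{\left(8 \right)} - 102\right)^{2} = \left(- 6 \sqrt{8} - 102\right)^{2} = \left(- 6 \cdot 2 \sqrt{2} - 102\right)^{2} = \left(- 12 \sqrt{2} - 102\right)^{2} = \left(-102 - 12 \sqrt{2}\right)^{2}$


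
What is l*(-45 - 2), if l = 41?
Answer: -1927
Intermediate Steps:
l*(-45 - 2) = 41*(-45 - 2) = 41*(-47) = -1927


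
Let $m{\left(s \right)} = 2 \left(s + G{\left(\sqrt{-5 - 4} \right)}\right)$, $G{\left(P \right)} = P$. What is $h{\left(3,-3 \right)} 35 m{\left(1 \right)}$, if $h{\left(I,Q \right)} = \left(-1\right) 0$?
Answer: $0$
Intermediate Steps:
$h{\left(I,Q \right)} = 0$
$m{\left(s \right)} = 2 s + 6 i$ ($m{\left(s \right)} = 2 \left(s + \sqrt{-5 - 4}\right) = 2 \left(s + \sqrt{-9}\right) = 2 \left(s + 3 i\right) = 2 s + 6 i$)
$h{\left(3,-3 \right)} 35 m{\left(1 \right)} = 0 \cdot 35 \left(2 \cdot 1 + 6 i\right) = 0 \left(2 + 6 i\right) = 0$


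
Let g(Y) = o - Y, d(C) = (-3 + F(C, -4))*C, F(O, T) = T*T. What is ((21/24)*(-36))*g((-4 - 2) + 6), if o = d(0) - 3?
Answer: 189/2 ≈ 94.500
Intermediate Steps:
F(O, T) = T²
d(C) = 13*C (d(C) = (-3 + (-4)²)*C = (-3 + 16)*C = 13*C)
o = -3 (o = 13*0 - 3 = 0 - 3 = -3)
g(Y) = -3 - Y
((21/24)*(-36))*g((-4 - 2) + 6) = ((21/24)*(-36))*(-3 - ((-4 - 2) + 6)) = ((21*(1/24))*(-36))*(-3 - (-6 + 6)) = ((7/8)*(-36))*(-3 - 1*0) = -63*(-3 + 0)/2 = -63/2*(-3) = 189/2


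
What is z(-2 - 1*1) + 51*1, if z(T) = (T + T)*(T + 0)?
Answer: 69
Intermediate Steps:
z(T) = 2*T² (z(T) = (2*T)*T = 2*T²)
z(-2 - 1*1) + 51*1 = 2*(-2 - 1*1)² + 51*1 = 2*(-2 - 1)² + 51 = 2*(-3)² + 51 = 2*9 + 51 = 18 + 51 = 69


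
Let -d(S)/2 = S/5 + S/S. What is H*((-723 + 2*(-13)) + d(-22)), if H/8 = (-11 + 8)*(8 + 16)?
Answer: 2137536/5 ≈ 4.2751e+5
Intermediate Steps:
d(S) = -2 - 2*S/5 (d(S) = -2*(S/5 + S/S) = -2*(S*(⅕) + 1) = -2*(S/5 + 1) = -2*(1 + S/5) = -2 - 2*S/5)
H = -576 (H = 8*((-11 + 8)*(8 + 16)) = 8*(-3*24) = 8*(-72) = -576)
H*((-723 + 2*(-13)) + d(-22)) = -576*((-723 + 2*(-13)) + (-2 - ⅖*(-22))) = -576*((-723 - 26) + (-2 + 44/5)) = -576*(-749 + 34/5) = -576*(-3711/5) = 2137536/5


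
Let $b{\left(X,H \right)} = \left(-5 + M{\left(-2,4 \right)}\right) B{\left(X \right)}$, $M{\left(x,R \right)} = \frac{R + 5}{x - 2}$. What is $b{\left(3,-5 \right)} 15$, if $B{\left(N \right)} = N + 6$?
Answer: $- \frac{3915}{4} \approx -978.75$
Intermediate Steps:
$B{\left(N \right)} = 6 + N$
$M{\left(x,R \right)} = \frac{5 + R}{-2 + x}$
$b{\left(X,H \right)} = - \frac{87}{2} - \frac{29 X}{4}$ ($b{\left(X,H \right)} = \left(-5 + \frac{5 + 4}{-2 - 2}\right) \left(6 + X\right) = \left(-5 + \frac{1}{-4} \cdot 9\right) \left(6 + X\right) = \left(-5 - \frac{9}{4}\right) \left(6 + X\right) = - \frac{29 \left(6 + X\right)}{4} = - \frac{87}{2} - \frac{29 X}{4}$)
$b{\left(3,-5 \right)} 15 = \left(- \frac{87}{2} - \frac{87}{4}\right) 15 = \left(- \frac{261}{4}\right) 15 = - \frac{3915}{4}$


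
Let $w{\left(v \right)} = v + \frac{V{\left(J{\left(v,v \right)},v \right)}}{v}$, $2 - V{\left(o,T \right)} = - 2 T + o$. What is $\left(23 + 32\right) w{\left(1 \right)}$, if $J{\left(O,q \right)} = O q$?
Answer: $220$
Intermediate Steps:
$V{\left(o,T \right)} = 2 - o + 2 T$ ($V{\left(o,T \right)} = 2 - \left(- 2 T + o\right) = 2 - \left(o - 2 T\right) = 2 + \left(- o + 2 T\right) = 2 - o + 2 T$)
$w{\left(v \right)} = v + \frac{2 - v^{2} + 2 v}{v}$ ($w{\left(v \right)} = v + \frac{2 - v v + 2 v}{v} = v + \frac{2 - v^{2} + 2 v}{v}$)
$\left(23 + 32\right) w{\left(1 \right)} = \left(23 + 32\right) \left(2 + \frac{2}{1}\right) = 55 \left(2 + 2 \cdot 1\right) = 55 \left(2 + 2\right) = 55 \cdot 4 = 220$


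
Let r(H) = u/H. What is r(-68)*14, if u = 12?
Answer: -42/17 ≈ -2.4706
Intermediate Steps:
r(H) = 12/H
r(-68)*14 = (12/(-68))*14 = (12*(-1/68))*14 = -3/17*14 = -42/17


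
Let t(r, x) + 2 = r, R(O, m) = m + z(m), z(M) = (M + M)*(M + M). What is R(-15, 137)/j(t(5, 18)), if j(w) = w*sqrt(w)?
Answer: 8357*sqrt(3) ≈ 14475.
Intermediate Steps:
z(M) = 4*M**2 (z(M) = (2*M)*(2*M) = 4*M**2)
R(O, m) = m + 4*m**2
t(r, x) = -2 + r
j(w) = w**(3/2)
R(-15, 137)/j(t(5, 18)) = (137*(1 + 4*137))/((-2 + 5)**(3/2)) = (137*(1 + 548))/(3**(3/2)) = (137*549)/((3*sqrt(3))) = 75213*(sqrt(3)/9) = 8357*sqrt(3)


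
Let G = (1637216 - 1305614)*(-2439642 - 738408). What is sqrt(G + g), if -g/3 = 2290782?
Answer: 3*I*sqrt(117094956494) ≈ 1.0266e+6*I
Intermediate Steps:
G = -1053847736100 (G = 331602*(-3178050) = -1053847736100)
g = -6872346 (g = -3*2290782 = -6872346)
sqrt(G + g) = sqrt(-1053847736100 - 6872346) = sqrt(-1053854608446) = 3*I*sqrt(117094956494)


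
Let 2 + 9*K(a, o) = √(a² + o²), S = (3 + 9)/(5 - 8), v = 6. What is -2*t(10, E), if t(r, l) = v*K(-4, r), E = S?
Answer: 8/3 - 8*√29/3 ≈ -11.694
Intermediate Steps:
S = -4 (S = 12/(-3) = 12*(-⅓) = -4)
K(a, o) = -2/9 + √(a² + o²)/9
E = -4
t(r, l) = -4/3 + 2*√(16 + r²)/3 (t(r, l) = 6*(-2/9 + √((-4)² + r²)/9) = 6*(-2/9 + √(16 + r²)/9) = -4/3 + 2*√(16 + r²)/3)
-2*t(10, E) = -2*(-4/3 + 2*√(16 + 10²)/3) = -2*(-4/3 + 2*√(16 + 100)/3) = -2*(-4/3 + 2*√116/3) = -2*(-4/3 + 2*(2*√29)/3) = -2*(-4/3 + 4*√29/3) = 8/3 - 8*√29/3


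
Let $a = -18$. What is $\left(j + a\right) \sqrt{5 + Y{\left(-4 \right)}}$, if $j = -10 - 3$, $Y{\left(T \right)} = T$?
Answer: $-31$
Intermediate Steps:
$j = -13$
$\left(j + a\right) \sqrt{5 + Y{\left(-4 \right)}} = \left(-13 - 18\right) \sqrt{5 - 4} = - 31 \sqrt{1} = \left(-31\right) 1 = -31$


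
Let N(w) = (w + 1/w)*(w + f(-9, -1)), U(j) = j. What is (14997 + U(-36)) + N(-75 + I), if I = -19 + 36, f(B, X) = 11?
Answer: 1025893/58 ≈ 17688.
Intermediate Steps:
I = 17
N(w) = (11 + w)*(w + 1/w) (N(w) = (w + 1/w)*(w + 11) = (w + 1/w)*(11 + w) = (11 + w)*(w + 1/w))
(14997 + U(-36)) + N(-75 + I) = (14997 - 36) + (1 + (-75 + 17)**2 + 11*(-75 + 17) + 11/(-75 + 17)) = 14961 + (1 + (-58)**2 + 11*(-58) + 11/(-58)) = 14961 + (1 + 3364 - 638 + 11*(-1/58)) = 14961 + (1 + 3364 - 638 - 11/58) = 14961 + 158155/58 = 1025893/58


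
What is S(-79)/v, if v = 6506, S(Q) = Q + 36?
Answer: -43/6506 ≈ -0.0066093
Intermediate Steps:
S(Q) = 36 + Q
S(-79)/v = (36 - 79)/6506 = -43*1/6506 = -43/6506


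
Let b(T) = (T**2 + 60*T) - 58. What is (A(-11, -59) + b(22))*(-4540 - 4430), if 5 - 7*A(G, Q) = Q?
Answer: -110205420/7 ≈ -1.5744e+7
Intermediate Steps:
A(G, Q) = 5/7 - Q/7
b(T) = -58 + T**2 + 60*T
(A(-11, -59) + b(22))*(-4540 - 4430) = ((5/7 - 1/7*(-59)) + (-58 + 22**2 + 60*22))*(-4540 - 4430) = ((5/7 + 59/7) + (-58 + 484 + 1320))*(-8970) = (64/7 + 1746)*(-8970) = (12286/7)*(-8970) = -110205420/7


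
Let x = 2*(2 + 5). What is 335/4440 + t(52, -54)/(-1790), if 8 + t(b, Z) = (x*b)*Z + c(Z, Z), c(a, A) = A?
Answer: 17542021/794760 ≈ 22.072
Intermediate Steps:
x = 14 (x = 2*7 = 14)
t(b, Z) = -8 + Z + 14*Z*b (t(b, Z) = -8 + ((14*b)*Z + Z) = -8 + (14*Z*b + Z) = -8 + (Z + 14*Z*b) = -8 + Z + 14*Z*b)
335/4440 + t(52, -54)/(-1790) = 335/4440 + (-8 - 54 + 14*(-54)*52)/(-1790) = 335*(1/4440) + (-8 - 54 - 39312)*(-1/1790) = 67/888 - 39374*(-1/1790) = 67/888 + 19687/895 = 17542021/794760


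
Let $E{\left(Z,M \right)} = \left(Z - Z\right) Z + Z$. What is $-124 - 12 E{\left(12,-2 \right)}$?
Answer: $-268$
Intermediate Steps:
$E{\left(Z,M \right)} = Z$ ($E{\left(Z,M \right)} = 0 Z + Z = 0 + Z = Z$)
$-124 - 12 E{\left(12,-2 \right)} = -124 - 144 = -268$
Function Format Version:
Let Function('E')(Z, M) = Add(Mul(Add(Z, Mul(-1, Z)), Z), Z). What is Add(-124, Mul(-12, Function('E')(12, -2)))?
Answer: -268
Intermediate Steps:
Function('E')(Z, M) = Z (Function('E')(Z, M) = Add(Mul(0, Z), Z) = Add(0, Z) = Z)
Add(-124, Mul(-12, Function('E')(12, -2))) = Add(-124, Mul(-12, 12)) = Add(-124, -144) = -268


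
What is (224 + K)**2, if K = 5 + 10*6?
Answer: 83521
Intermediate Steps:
K = 65 (K = 5 + 60 = 65)
(224 + K)**2 = (224 + 65)**2 = 289**2 = 83521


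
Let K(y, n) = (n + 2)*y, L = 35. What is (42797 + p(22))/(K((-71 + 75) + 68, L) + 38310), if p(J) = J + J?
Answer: 42841/40974 ≈ 1.0456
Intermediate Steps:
K(y, n) = y*(2 + n) (K(y, n) = (2 + n)*y = y*(2 + n))
p(J) = 2*J
(42797 + p(22))/(K((-71 + 75) + 68, L) + 38310) = (42797 + 2*22)/(((-71 + 75) + 68)*(2 + 35) + 38310) = (42797 + 44)/((4 + 68)*37 + 38310) = 42841/(72*37 + 38310) = 42841/(2664 + 38310) = 42841/40974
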